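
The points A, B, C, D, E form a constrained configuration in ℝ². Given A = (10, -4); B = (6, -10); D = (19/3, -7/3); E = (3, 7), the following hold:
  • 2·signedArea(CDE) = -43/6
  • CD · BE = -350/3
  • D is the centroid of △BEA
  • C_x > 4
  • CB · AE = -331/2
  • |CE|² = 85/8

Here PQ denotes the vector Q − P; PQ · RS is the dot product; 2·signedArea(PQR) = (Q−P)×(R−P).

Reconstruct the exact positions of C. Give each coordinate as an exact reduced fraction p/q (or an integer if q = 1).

1. C_x = 19/4  [CD · BE = -350/3 ∩ CB · AE = -331/2]
2. C_y = 17/4  [CD · BE = -350/3 ∩ CB · AE = -331/2]
   → C = (19/4, 17/4)

C = (19/4, 17/4)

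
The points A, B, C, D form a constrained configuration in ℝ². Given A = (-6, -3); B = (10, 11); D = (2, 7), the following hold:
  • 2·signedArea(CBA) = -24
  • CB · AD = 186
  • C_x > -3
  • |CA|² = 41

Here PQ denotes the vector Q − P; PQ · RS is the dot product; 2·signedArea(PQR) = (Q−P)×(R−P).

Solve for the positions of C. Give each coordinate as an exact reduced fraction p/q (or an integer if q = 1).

1. C_x = -2  [2·signedArea(CBA) = -24 ∩ CB · AD = 186]
2. C_y = 2  [2·signedArea(CBA) = -24 ∩ CB · AD = 186]
   → C = (-2, 2)

C = (-2, 2)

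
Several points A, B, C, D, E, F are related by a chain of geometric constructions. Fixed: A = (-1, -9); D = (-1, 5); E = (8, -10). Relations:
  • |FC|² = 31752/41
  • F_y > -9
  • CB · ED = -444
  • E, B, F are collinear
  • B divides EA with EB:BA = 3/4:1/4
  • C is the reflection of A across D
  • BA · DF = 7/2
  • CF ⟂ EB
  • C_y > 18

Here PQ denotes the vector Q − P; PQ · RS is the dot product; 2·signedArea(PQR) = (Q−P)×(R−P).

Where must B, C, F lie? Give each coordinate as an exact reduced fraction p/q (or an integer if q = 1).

1. B_x = 5/4  [B divides EA with EB:BA = 3/4:1/4]
2. B_y = -37/4  [B divides EA with EB:BA = 3/4:1/4]
   → B = (5/4, -37/4)
3. C_x = -1  [C is the reflection of A across D]
4. C_y = 19  [C is the reflection of A across D]
   → C = (-1, 19)
5. F_x = -167/41  [E, B, F are collinear ∩ CF ⟂ EB]
6. F_y = -355/41  [E, B, F are collinear ∩ CF ⟂ EB]
   → F = (-167/41, -355/41)

B = (5/4, -37/4)
C = (-1, 19)
F = (-167/41, -355/41)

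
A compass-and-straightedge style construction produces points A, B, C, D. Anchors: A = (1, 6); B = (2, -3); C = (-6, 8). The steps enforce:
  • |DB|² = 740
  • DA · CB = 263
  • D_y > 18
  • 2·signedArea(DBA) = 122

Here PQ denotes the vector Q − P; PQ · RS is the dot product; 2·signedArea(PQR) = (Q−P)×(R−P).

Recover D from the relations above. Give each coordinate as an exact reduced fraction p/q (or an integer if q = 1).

1. D_x = -14  [DA · CB = 263 ∩ 2·signedArea(DBA) = 122]
2. D_y = 19  [DA · CB = 263 ∩ 2·signedArea(DBA) = 122]
   → D = (-14, 19)

D = (-14, 19)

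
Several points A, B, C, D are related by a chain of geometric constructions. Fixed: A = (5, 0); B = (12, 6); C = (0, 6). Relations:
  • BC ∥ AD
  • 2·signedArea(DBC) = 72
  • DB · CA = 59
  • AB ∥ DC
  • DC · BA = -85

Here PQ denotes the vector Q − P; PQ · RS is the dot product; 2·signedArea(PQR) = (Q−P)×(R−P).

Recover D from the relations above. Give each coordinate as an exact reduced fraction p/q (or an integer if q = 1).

1. D_x = -7  [AB ∥ DC ∩ BC ∥ AD]
2. D_y = 0  [AB ∥ DC ∩ BC ∥ AD]
   → D = (-7, 0)

D = (-7, 0)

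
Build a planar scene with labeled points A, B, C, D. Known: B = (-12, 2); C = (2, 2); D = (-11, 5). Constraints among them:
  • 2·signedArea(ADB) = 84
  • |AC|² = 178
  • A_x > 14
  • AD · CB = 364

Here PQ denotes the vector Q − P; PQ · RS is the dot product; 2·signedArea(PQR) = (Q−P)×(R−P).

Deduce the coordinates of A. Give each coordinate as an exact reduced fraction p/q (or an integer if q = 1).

A = (15, -1)

1. A_x = 15  [2·signedArea(ADB) = 84 ∩ AD · CB = 364]
2. A_y = -1  [2·signedArea(ADB) = 84 ∩ AD · CB = 364]
   → A = (15, -1)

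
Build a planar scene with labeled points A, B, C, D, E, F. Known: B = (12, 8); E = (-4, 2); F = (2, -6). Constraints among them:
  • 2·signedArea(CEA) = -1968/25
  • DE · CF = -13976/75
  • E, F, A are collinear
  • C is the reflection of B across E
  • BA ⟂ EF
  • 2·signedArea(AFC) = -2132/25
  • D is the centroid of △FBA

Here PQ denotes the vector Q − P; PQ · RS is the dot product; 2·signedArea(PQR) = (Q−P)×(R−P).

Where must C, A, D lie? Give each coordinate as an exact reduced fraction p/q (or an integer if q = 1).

1. C_x = -20  [C is the reflection of B across E]
2. C_y = -4  [C is the reflection of B across E]
   → C = (-20, -4)
3. A_x = -28/25  [E, F, A are collinear ∩ BA ⟂ EF]
4. A_y = -46/25  [E, F, A are collinear ∩ BA ⟂ EF]
   → A = (-28/25, -46/25)
5. D_x = 322/75  [D is the centroid of △FBA]
6. D_y = 4/75  [D is the centroid of △FBA]
   → D = (322/75, 4/75)

A = (-28/25, -46/25)
C = (-20, -4)
D = (322/75, 4/75)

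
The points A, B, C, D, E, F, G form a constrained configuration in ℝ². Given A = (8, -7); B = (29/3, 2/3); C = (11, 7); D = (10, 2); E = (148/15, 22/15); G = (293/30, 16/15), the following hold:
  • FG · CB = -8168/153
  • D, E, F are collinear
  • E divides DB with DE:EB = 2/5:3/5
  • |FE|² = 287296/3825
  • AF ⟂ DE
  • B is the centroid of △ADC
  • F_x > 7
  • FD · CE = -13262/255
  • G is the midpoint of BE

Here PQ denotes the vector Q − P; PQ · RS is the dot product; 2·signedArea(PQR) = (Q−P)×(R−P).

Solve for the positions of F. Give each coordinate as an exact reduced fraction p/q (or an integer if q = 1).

1. F_x = 132/17  [D, E, F are collinear ∩ AF ⟂ DE]
2. F_y = -118/17  [D, E, F are collinear ∩ AF ⟂ DE]
   → F = (132/17, -118/17)

F = (132/17, -118/17)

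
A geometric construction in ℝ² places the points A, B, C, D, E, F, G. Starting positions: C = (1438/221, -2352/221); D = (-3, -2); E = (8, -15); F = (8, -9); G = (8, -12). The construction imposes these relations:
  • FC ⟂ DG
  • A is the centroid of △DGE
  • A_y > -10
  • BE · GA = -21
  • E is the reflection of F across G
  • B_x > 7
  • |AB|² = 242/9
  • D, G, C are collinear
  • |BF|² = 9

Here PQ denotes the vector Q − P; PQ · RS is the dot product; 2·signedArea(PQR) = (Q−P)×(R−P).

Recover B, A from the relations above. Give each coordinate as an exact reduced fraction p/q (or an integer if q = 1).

A = (13/3, -29/3)
B = (8, -6)

1. A_x = 13/3  [A is the centroid of △DGE]
2. A_y = -29/3  [A is the centroid of △DGE]
   → A = (13/3, -29/3)
3. B_x = 8  [line 11/3·x + -7/3·y + -130/3 = 0 ∩ |BF|² = 9]
4. B_y = -6  [line 11/3·x + -7/3·y + -130/3 = 0 ∩ |BF|² = 9]
   → B = (8, -6)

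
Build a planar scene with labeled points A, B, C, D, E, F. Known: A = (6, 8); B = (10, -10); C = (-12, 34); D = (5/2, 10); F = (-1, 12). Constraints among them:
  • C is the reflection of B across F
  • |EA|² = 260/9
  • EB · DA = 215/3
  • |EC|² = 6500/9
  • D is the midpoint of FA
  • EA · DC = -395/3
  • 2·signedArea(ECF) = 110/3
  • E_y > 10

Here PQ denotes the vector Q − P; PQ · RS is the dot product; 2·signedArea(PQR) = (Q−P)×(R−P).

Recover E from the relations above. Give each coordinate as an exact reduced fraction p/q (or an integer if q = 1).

E = (4/3, 32/3)

1. E_x = 4/3  [2·signedArea(ECF) = 110/3 ∩ EA · DC = -395/3]
2. E_y = 32/3  [2·signedArea(ECF) = 110/3 ∩ EA · DC = -395/3]
   → E = (4/3, 32/3)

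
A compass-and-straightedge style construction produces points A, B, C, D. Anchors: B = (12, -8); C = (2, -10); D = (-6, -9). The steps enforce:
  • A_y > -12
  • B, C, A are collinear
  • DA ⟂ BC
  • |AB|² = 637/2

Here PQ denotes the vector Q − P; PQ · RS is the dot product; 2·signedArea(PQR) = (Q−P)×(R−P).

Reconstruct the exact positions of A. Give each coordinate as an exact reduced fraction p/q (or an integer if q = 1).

1. A_x = -11/2  [B, C, A are collinear ∩ DA ⟂ BC]
2. A_y = -23/2  [B, C, A are collinear ∩ DA ⟂ BC]
   → A = (-11/2, -23/2)

A = (-11/2, -23/2)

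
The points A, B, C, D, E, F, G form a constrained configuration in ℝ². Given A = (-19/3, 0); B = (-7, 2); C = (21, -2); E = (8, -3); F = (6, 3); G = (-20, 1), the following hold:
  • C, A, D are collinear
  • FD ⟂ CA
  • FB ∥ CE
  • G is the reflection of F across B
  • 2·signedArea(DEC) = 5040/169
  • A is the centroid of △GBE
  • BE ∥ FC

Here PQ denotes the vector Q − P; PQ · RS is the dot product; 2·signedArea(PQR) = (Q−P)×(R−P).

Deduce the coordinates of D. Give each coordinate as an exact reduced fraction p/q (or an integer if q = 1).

D = (966/169, -149/169)

1. D_x = 966/169  [C, A, D are collinear ∩ FD ⟂ CA]
2. D_y = -149/169  [C, A, D are collinear ∩ FD ⟂ CA]
   → D = (966/169, -149/169)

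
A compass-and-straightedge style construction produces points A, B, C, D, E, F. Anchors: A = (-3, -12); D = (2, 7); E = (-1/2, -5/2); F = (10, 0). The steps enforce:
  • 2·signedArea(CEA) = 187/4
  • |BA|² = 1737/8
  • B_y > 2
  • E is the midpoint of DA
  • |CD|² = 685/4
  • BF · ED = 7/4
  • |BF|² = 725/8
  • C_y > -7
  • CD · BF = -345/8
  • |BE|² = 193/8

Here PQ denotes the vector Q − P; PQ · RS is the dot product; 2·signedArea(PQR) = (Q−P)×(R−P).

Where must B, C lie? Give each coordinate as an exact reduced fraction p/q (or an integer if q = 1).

1. B_x = 3/4  [line -5/2·x + -19/2·y + 93/4 = 0 ∩ |BE|² = 193/8]
2. B_y = 9/4  [line -5/2·x + -19/2·y + 93/4 = 0 ∩ |BE|² = 193/8]
   → B = (3/4, 9/4)
3. C_x = 7/2  [CD · BF = -345/8 ∩ 2·signedArea(CEA) = 187/4]
4. C_y = -6  [CD · BF = -345/8 ∩ 2·signedArea(CEA) = 187/4]
   → C = (7/2, -6)

B = (3/4, 9/4)
C = (7/2, -6)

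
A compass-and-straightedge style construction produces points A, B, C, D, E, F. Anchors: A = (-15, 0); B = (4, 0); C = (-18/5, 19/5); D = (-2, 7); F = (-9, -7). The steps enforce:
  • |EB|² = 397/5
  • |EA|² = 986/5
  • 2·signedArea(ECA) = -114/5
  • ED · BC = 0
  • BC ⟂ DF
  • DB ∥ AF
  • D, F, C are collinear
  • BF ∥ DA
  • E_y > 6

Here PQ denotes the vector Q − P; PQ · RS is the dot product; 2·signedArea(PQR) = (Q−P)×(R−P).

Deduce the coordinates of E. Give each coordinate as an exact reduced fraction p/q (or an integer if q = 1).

E = (-12/5, 31/5)

1. E_x = -12/5  [ED · BC = 0 ∩ 2·signedArea(ECA) = -114/5]
2. E_y = 31/5  [ED · BC = 0 ∩ 2·signedArea(ECA) = -114/5]
   → E = (-12/5, 31/5)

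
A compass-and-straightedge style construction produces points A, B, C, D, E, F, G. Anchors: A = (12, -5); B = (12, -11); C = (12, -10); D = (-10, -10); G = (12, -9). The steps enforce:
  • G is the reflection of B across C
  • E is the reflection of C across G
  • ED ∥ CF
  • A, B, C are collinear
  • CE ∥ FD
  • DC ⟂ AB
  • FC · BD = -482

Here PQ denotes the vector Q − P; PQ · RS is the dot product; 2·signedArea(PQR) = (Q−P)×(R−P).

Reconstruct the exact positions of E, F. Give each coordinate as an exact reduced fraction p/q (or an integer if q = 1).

1. E_x = 12  [E is the reflection of C across G]
2. E_y = -8  [E is the reflection of C across G]
   → E = (12, -8)
3. F_x = -10  [CE ∥ FD ∩ ED ∥ CF]
4. F_y = -12  [CE ∥ FD ∩ ED ∥ CF]
   → F = (-10, -12)

E = (12, -8)
F = (-10, -12)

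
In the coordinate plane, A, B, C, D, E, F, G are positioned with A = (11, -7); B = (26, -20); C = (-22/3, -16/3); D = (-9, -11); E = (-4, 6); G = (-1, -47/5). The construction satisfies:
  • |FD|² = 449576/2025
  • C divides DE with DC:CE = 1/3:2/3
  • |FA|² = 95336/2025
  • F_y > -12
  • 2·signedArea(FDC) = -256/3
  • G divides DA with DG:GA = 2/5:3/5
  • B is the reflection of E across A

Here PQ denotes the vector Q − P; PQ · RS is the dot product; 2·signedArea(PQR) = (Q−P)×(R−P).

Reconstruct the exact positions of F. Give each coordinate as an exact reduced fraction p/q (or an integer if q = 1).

F = (53/9, -521/45)

1. F_x = 53/9  [line -17/3·x + 5/3·y + 158/3 = 0 ∩ |FD|² = 449576/2025]
2. F_y = -521/45  [line -17/3·x + 5/3·y + 158/3 = 0 ∩ |FD|² = 449576/2025]
   → F = (53/9, -521/45)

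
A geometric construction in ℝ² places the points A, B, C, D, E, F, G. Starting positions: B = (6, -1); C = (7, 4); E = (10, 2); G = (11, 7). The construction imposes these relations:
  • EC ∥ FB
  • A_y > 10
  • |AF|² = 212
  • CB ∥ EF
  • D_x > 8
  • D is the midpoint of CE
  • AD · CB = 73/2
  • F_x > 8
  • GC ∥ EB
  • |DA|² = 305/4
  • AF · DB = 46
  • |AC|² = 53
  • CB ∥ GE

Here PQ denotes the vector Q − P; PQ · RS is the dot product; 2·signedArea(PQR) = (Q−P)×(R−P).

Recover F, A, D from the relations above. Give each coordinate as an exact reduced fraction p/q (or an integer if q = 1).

1. F_x = 9  [EC ∥ FB ∩ CB ∥ EF]
2. F_y = -3  [EC ∥ FB ∩ CB ∥ EF]
   → F = (9, -3)
3. D_x = 17/2  [D is the midpoint of CE]
4. D_y = 3  [D is the midpoint of CE]
   → D = (17/2, 3)
5. A_x = 5  [AD · CB = 73/2 ∩ AF · DB = 46]
6. A_y = 11  [AD · CB = 73/2 ∩ AF · DB = 46]
   → A = (5, 11)

A = (5, 11)
D = (17/2, 3)
F = (9, -3)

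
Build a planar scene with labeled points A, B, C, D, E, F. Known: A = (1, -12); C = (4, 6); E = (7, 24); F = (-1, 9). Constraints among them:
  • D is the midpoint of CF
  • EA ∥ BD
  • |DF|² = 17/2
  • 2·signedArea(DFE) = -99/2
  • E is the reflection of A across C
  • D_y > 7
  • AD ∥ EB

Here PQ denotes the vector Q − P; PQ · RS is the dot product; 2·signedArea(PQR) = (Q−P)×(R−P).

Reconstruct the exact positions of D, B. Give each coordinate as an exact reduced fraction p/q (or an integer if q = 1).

B = (15/2, 87/2)
D = (3/2, 15/2)

1. D_x = 3/2  [D is the midpoint of CF]
2. D_y = 15/2  [D is the midpoint of CF]
   → D = (3/2, 15/2)
3. B_x = 15/2  [EA ∥ BD ∩ AD ∥ EB]
4. B_y = 87/2  [EA ∥ BD ∩ AD ∥ EB]
   → B = (15/2, 87/2)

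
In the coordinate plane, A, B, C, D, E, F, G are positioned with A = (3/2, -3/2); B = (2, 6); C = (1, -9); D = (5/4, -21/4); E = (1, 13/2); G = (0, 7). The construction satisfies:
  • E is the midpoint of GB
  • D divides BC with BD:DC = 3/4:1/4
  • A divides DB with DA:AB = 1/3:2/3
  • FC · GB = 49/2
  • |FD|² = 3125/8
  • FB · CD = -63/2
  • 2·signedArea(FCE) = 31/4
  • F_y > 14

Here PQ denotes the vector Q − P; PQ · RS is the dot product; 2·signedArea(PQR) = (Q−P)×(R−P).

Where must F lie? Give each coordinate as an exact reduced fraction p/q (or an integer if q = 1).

1. F_x = 1/2  [2·signedArea(FCE) = 31/4 ∩ FC · GB = 49/2]
2. F_y = 29/2  [2·signedArea(FCE) = 31/4 ∩ FC · GB = 49/2]
   → F = (1/2, 29/2)

F = (1/2, 29/2)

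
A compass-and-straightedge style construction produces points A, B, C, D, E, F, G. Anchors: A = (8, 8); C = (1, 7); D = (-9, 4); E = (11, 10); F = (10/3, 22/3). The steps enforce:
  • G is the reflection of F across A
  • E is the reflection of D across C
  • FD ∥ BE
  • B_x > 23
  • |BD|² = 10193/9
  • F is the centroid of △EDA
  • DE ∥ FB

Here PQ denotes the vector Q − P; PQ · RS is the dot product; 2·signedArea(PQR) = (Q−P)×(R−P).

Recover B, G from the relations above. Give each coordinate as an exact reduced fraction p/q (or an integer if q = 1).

B = (70/3, 40/3)
G = (38/3, 26/3)

1. B_x = 70/3  [FD ∥ BE ∩ DE ∥ FB]
2. B_y = 40/3  [FD ∥ BE ∩ DE ∥ FB]
   → B = (70/3, 40/3)
3. G_x = 38/3  [G is the reflection of F across A]
4. G_y = 26/3  [G is the reflection of F across A]
   → G = (38/3, 26/3)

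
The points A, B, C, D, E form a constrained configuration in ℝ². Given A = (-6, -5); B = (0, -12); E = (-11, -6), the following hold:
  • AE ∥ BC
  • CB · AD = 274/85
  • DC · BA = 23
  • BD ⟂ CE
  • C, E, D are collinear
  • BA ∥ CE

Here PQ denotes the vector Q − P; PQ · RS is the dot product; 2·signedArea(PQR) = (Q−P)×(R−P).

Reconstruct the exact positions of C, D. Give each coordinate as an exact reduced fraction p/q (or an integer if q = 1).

C = (-5, -13)
D = (-287/85, -1266/85)

1. C_x = -5  [BA ∥ CE ∩ AE ∥ BC]
2. C_y = -13  [BA ∥ CE ∩ AE ∥ BC]
   → C = (-5, -13)
3. D_x = -287/85  [C, E, D are collinear ∩ BD ⟂ CE]
4. D_y = -1266/85  [C, E, D are collinear ∩ BD ⟂ CE]
   → D = (-287/85, -1266/85)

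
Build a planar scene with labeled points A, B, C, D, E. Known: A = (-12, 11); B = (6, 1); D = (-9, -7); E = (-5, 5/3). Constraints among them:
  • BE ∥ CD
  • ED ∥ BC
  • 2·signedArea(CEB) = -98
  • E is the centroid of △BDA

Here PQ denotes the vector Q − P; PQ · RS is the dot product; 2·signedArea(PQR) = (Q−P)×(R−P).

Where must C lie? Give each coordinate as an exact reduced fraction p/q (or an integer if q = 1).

1. C_x = 2  [BE ∥ CD ∩ ED ∥ BC]
2. C_y = -23/3  [BE ∥ CD ∩ ED ∥ BC]
   → C = (2, -23/3)

C = (2, -23/3)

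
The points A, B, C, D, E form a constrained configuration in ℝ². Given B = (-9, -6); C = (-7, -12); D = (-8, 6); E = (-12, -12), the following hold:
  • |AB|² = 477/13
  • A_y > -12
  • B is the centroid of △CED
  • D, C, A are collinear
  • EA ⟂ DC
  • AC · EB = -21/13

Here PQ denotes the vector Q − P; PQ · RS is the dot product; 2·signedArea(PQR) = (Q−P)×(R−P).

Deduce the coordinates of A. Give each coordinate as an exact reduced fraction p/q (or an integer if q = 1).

A = (-456/65, -762/65)

1. A_x = -456/65  [D, C, A are collinear ∩ EA ⟂ DC]
2. A_y = -762/65  [D, C, A are collinear ∩ EA ⟂ DC]
   → A = (-456/65, -762/65)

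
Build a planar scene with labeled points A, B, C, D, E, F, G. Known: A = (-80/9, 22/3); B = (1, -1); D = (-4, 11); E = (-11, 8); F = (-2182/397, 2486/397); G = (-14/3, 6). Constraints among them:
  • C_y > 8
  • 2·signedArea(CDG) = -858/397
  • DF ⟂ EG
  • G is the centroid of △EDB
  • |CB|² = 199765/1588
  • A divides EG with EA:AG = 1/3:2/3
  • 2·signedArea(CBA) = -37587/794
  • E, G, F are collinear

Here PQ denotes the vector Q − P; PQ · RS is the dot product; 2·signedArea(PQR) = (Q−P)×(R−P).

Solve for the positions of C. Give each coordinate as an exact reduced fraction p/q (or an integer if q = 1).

1. C_x = -1885/397  [2·signedArea(CDG) = -858/397 ∩ 2·signedArea(CBA) = -37587/794]
2. C_y = 6853/794  [2·signedArea(CDG) = -858/397 ∩ 2·signedArea(CBA) = -37587/794]
   → C = (-1885/397, 6853/794)

C = (-1885/397, 6853/794)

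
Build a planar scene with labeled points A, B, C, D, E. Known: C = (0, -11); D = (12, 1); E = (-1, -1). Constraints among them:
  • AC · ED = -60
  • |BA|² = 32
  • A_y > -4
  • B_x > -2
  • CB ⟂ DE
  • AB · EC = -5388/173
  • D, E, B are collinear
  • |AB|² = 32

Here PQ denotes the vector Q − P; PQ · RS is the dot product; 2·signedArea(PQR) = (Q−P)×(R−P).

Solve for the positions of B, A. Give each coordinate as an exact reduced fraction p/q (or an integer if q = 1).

1. B_x = -264/173  [D, E, B are collinear ∩ CB ⟂ DE]
2. B_y = -187/173  [D, E, B are collinear ∩ CB ⟂ DE]
   → B = (-264/173, -187/173)
3. A_x = 604/173  [AC · ED = -60 ∩ AB · EC = -5388/173]
4. A_y = -639/173  [AC · ED = -60 ∩ AB · EC = -5388/173]
   → A = (604/173, -639/173)

A = (604/173, -639/173)
B = (-264/173, -187/173)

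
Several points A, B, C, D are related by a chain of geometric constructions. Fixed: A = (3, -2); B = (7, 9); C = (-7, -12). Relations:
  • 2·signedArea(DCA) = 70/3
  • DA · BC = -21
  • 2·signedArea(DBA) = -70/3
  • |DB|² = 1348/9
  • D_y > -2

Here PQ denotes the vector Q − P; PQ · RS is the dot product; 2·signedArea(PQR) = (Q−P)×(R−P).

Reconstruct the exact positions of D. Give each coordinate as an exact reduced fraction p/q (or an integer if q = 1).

D = (1, -5/3)

1. D_x = 1  [2·signedArea(DBA) = -70/3 ∩ DA · BC = -21]
2. D_y = -5/3  [2·signedArea(DBA) = -70/3 ∩ DA · BC = -21]
   → D = (1, -5/3)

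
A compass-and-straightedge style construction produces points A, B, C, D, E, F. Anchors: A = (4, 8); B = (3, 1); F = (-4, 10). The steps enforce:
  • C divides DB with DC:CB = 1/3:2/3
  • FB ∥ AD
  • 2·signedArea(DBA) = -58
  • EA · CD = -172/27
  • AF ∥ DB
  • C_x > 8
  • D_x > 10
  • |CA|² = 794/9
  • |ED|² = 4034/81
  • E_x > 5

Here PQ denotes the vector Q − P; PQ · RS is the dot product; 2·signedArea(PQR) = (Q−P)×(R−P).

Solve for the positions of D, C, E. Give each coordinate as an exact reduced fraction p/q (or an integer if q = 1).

C = (25/3, -1/3)
D = (11, -1)
E = (46/9, 26/9)

1. D_x = 11  [AF ∥ DB ∩ FB ∥ AD]
2. D_y = -1  [AF ∥ DB ∩ FB ∥ AD]
   → D = (11, -1)
3. C_x = 25/3  [C divides DB with DC:CB = 1/3:2/3]
4. C_y = -1/3  [C divides DB with DC:CB = 1/3:2/3]
   → C = (25/3, -1/3)
5. E_x = 46/9  [line -8/3·x + 2/3·y + 316/27 = 0 ∩ |ED|² = 4034/81]
6. E_y = 26/9  [line -8/3·x + 2/3·y + 316/27 = 0 ∩ |ED|² = 4034/81]
   → E = (46/9, 26/9)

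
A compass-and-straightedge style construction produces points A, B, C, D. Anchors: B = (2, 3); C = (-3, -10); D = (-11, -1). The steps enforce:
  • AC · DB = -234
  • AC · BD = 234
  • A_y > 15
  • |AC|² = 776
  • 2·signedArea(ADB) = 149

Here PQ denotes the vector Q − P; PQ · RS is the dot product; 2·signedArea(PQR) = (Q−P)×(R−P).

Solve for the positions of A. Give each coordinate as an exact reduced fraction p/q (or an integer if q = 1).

1. A_x = 7  [AC · BD = 234 ∩ 2·signedArea(ADB) = 149]
2. A_y = 16  [AC · BD = 234 ∩ 2·signedArea(ADB) = 149]
   → A = (7, 16)

A = (7, 16)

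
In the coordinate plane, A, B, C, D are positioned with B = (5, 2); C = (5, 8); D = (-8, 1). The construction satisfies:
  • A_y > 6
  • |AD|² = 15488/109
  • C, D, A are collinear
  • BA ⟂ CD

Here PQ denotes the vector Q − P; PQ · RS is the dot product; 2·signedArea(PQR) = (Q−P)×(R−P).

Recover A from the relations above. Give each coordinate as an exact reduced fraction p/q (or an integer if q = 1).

1. A_x = 272/109  [C, D, A are collinear ∩ BA ⟂ CD]
2. A_y = 725/109  [C, D, A are collinear ∩ BA ⟂ CD]
   → A = (272/109, 725/109)

A = (272/109, 725/109)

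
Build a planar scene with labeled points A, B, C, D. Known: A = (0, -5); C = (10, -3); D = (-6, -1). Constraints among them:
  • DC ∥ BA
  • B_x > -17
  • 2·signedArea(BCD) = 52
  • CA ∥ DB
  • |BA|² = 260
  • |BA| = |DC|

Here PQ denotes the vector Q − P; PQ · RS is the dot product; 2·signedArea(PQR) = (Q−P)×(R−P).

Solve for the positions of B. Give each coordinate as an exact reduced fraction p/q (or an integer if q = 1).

1. B_x = -16  [DC ∥ BA ∩ CA ∥ DB]
2. B_y = -3  [DC ∥ BA ∩ CA ∥ DB]
   → B = (-16, -3)

B = (-16, -3)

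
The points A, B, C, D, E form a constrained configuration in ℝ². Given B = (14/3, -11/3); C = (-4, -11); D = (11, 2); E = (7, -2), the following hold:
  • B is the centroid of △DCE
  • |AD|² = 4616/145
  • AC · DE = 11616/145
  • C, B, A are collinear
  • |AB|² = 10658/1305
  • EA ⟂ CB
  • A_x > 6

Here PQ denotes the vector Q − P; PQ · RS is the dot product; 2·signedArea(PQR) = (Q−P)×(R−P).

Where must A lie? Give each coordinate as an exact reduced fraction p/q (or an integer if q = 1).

1. A_x = 993/145  [C, B, A are collinear ∩ EA ⟂ CB]
2. A_y = -264/145  [C, B, A are collinear ∩ EA ⟂ CB]
   → A = (993/145, -264/145)

A = (993/145, -264/145)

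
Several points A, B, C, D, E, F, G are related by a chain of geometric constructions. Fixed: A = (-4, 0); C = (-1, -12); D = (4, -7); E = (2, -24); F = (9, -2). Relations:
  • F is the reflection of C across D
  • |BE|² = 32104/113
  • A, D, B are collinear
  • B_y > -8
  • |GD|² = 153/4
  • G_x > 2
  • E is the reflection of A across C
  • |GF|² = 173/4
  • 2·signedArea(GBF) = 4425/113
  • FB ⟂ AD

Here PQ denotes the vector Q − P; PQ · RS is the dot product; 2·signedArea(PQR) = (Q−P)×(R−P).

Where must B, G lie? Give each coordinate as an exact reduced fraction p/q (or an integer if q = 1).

1. B_x = 492/113  [A, D, B are collinear ∩ FB ⟂ AD]
2. B_y = -826/113  [A, D, B are collinear ∩ FB ⟂ AD]
   → B = (492/113, -826/113)
3. G_x = 5/2  [line -600/113·x + 525/113·y + 2025/113 = 0 ∩ |GD|² = 153/4]
4. G_y = -1  [line -600/113·x + 525/113·y + 2025/113 = 0 ∩ |GD|² = 153/4]
   → G = (5/2, -1)

B = (492/113, -826/113)
G = (5/2, -1)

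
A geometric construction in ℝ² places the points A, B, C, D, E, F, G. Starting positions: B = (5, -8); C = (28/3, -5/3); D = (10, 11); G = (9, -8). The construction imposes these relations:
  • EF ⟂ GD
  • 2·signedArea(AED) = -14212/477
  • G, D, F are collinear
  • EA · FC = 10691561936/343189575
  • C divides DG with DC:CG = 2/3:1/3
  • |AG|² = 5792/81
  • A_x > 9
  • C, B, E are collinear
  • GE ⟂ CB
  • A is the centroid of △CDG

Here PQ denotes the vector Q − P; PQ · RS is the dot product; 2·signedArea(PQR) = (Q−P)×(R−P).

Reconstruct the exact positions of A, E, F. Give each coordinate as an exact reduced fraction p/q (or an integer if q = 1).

1. A_x = 85/9  [A is the centroid of △CDG]
2. A_y = 4/9  [A is the centroid of △CDG]
   → A = (85/9, 4/9)
3. E_x = 1663/265  [C, B, E are collinear ∩ GE ⟂ CB]
4. E_y = -1626/265  [C, B, E are collinear ∩ GE ⟂ CB]
   → E = (1663/265, -1626/265)
5. F_x = 436017/47965  [G, D, F are collinear ∩ EF ⟂ GD]
6. F_y = -301412/47965  [G, D, F are collinear ∩ EF ⟂ GD]
   → F = (436017/47965, -301412/47965)

A = (85/9, 4/9)
E = (1663/265, -1626/265)
F = (436017/47965, -301412/47965)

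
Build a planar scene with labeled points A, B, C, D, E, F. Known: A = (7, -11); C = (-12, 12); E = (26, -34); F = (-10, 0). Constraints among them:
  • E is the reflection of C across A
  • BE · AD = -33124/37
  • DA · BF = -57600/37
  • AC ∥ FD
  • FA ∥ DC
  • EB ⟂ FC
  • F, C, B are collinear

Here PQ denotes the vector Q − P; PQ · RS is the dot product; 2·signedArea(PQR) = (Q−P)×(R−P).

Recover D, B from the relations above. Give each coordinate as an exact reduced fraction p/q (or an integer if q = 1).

1. D_x = -29  [FA ∥ DC ∩ AC ∥ FD]
2. D_y = 23  [FA ∥ DC ∩ AC ∥ FD]
   → D = (-29, 23)
3. B_x = -130/37  [F, C, B are collinear ∩ EB ⟂ FC]
4. B_y = -1440/37  [F, C, B are collinear ∩ EB ⟂ FC]
   → B = (-130/37, -1440/37)

B = (-130/37, -1440/37)
D = (-29, 23)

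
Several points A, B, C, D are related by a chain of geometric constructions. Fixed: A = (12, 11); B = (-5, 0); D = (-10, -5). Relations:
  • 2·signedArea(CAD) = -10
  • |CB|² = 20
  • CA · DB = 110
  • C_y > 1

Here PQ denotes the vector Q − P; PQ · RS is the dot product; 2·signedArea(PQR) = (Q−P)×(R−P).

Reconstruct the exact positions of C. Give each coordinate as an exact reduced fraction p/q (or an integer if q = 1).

1. C_x = -1  [CA · DB = 110 ∩ 2·signedArea(CAD) = -10]
2. C_y = 2  [CA · DB = 110 ∩ 2·signedArea(CAD) = -10]
   → C = (-1, 2)

C = (-1, 2)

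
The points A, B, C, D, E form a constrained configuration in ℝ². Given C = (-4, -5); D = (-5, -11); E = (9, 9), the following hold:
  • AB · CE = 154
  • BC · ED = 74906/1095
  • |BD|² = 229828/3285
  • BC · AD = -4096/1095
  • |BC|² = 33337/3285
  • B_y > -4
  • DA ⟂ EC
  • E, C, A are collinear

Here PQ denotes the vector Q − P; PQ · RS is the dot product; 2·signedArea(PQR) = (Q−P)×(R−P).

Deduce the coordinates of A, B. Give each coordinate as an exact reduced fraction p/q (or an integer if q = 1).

A = (-2721/365, -3183/365)
B = (-1261/1095, -3913/1095)

1. A_x = -2721/365  [E, C, A are collinear ∩ DA ⟂ EC]
2. A_y = -3183/365  [E, C, A are collinear ∩ DA ⟂ EC]
   → A = (-2721/365, -3183/365)
3. B_x = -1261/1095  [BC · AD = -4096/1095 ∩ BC · ED = 74906/1095]
4. B_y = -3913/1095  [BC · AD = -4096/1095 ∩ BC · ED = 74906/1095]
   → B = (-1261/1095, -3913/1095)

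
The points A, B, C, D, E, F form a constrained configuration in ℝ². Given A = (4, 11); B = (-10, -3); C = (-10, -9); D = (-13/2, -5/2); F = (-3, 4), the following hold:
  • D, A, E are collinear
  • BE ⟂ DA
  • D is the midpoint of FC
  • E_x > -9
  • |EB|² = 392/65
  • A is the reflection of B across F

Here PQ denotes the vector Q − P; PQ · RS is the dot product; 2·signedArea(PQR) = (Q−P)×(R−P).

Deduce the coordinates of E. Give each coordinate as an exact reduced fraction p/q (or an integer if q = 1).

E = (-524/65, -293/65)

1. E_x = -524/65  [D, A, E are collinear ∩ BE ⟂ DA]
2. E_y = -293/65  [D, A, E are collinear ∩ BE ⟂ DA]
   → E = (-524/65, -293/65)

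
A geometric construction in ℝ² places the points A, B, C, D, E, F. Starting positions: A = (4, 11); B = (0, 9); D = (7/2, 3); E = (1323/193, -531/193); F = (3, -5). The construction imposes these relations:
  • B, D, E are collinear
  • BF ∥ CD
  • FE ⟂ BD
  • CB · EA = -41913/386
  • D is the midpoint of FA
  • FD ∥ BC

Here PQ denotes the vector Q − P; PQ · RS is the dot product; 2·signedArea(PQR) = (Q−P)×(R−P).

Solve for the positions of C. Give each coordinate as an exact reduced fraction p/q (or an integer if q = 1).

1. C_x = 1/2  [BF ∥ CD ∩ FD ∥ BC]
2. C_y = 17  [BF ∥ CD ∩ FD ∥ BC]
   → C = (1/2, 17)

C = (1/2, 17)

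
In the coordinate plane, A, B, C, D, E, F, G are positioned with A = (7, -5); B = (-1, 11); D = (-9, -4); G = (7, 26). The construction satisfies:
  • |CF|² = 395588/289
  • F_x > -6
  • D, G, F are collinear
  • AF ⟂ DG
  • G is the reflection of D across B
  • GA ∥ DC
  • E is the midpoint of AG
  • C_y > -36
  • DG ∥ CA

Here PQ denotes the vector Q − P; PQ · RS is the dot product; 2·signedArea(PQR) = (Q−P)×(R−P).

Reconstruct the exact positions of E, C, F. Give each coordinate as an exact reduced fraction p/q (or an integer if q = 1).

C = (-9, -35)
E = (7, 21/2)
F = (-1697/289, 539/289)

1. E_x = 7  [E is the midpoint of AG]
2. E_y = 21/2  [E is the midpoint of AG]
   → E = (7, 21/2)
3. C_x = -9  [DG ∥ CA ∩ GA ∥ DC]
4. C_y = -35  [DG ∥ CA ∩ GA ∥ DC]
   → C = (-9, -35)
5. F_x = -1697/289  [D, G, F are collinear ∩ AF ⟂ DG]
6. F_y = 539/289  [D, G, F are collinear ∩ AF ⟂ DG]
   → F = (-1697/289, 539/289)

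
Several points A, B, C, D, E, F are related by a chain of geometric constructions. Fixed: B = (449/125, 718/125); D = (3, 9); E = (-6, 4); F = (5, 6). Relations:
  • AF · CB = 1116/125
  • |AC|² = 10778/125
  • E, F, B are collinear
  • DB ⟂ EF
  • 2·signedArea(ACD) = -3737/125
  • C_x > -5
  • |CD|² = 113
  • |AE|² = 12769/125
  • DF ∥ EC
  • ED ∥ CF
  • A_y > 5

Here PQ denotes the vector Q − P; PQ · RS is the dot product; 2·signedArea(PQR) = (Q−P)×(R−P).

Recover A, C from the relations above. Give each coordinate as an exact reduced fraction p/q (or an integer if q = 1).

A = (493/125, 726/125)
C = (-4, 1)

1. C_x = -4  [ED ∥ CF ∩ DF ∥ EC]
2. C_y = 1  [ED ∥ CF ∩ DF ∥ EC]
   → C = (-4, 1)
3. A_x = 493/125  [2·signedArea(ACD) = -3737/125 ∩ AF · CB = 1116/125]
4. A_y = 726/125  [2·signedArea(ACD) = -3737/125 ∩ AF · CB = 1116/125]
   → A = (493/125, 726/125)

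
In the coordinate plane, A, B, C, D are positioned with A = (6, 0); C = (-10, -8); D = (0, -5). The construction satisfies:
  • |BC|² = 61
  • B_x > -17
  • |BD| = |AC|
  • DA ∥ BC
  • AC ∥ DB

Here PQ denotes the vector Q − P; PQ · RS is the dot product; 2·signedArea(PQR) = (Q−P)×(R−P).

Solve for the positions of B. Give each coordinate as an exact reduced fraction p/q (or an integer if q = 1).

B = (-16, -13)

1. B_x = -16  [DA ∥ BC ∩ AC ∥ DB]
2. B_y = -13  [DA ∥ BC ∩ AC ∥ DB]
   → B = (-16, -13)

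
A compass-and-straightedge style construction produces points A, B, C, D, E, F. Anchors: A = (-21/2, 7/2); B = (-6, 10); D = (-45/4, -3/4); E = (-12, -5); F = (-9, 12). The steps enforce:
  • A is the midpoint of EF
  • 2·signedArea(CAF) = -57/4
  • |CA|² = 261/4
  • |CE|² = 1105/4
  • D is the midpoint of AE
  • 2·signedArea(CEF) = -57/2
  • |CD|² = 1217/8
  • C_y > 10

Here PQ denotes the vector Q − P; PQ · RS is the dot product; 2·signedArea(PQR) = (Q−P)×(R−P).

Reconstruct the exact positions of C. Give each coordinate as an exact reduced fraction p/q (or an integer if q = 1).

C = (-15/2, 11)

1. C_x = -15/2  [line -17/2·x + 3/2·y + -321/4 = 0 ∩ |CE|² = 1105/4]
2. C_y = 11  [line -17/2·x + 3/2·y + -321/4 = 0 ∩ |CE|² = 1105/4]
   → C = (-15/2, 11)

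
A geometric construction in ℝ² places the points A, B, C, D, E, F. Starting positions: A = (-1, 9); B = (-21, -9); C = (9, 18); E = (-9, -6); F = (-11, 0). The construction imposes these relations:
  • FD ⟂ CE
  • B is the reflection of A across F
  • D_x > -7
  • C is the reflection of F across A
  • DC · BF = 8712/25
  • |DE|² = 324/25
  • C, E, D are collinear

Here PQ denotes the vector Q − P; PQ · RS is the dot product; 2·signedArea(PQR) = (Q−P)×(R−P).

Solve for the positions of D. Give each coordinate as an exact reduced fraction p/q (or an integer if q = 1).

D = (-171/25, -78/25)

1. D_x = -171/25  [C, E, D are collinear ∩ FD ⟂ CE]
2. D_y = -78/25  [C, E, D are collinear ∩ FD ⟂ CE]
   → D = (-171/25, -78/25)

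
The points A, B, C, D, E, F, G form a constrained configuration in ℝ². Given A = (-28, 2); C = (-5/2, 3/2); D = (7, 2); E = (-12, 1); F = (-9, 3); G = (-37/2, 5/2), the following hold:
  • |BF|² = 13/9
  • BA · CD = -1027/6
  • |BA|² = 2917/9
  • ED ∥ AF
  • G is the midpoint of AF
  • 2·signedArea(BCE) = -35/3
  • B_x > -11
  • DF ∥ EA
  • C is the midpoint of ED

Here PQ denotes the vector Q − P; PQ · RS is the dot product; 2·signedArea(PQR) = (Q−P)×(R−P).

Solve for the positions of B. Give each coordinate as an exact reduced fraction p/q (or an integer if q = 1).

1. B_x = -10  [2·signedArea(BCE) = -35/3 ∩ BA · CD = -1027/6]
2. B_y = 7/3  [2·signedArea(BCE) = -35/3 ∩ BA · CD = -1027/6]
   → B = (-10, 7/3)

B = (-10, 7/3)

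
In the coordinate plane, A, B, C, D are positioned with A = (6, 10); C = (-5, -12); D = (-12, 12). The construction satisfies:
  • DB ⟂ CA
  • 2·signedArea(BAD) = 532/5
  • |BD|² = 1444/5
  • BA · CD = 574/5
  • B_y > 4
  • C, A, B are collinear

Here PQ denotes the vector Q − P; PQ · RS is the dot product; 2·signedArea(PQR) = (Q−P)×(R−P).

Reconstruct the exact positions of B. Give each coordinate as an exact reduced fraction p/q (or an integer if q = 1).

B = (16/5, 22/5)

1. B_x = 16/5  [C, A, B are collinear ∩ DB ⟂ CA]
2. B_y = 22/5  [C, A, B are collinear ∩ DB ⟂ CA]
   → B = (16/5, 22/5)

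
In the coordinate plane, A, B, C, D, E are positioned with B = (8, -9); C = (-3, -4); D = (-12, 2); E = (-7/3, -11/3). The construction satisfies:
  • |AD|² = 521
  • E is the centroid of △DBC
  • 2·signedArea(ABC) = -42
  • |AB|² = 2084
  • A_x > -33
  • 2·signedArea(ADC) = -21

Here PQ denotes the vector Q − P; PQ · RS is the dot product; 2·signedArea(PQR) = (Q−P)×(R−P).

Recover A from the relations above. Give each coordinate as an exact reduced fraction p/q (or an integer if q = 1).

1. A_x = -32  [2·signedArea(ABC) = -42 ∩ 2·signedArea(ADC) = -21]
2. A_y = 13  [2·signedArea(ABC) = -42 ∩ 2·signedArea(ADC) = -21]
   → A = (-32, 13)

A = (-32, 13)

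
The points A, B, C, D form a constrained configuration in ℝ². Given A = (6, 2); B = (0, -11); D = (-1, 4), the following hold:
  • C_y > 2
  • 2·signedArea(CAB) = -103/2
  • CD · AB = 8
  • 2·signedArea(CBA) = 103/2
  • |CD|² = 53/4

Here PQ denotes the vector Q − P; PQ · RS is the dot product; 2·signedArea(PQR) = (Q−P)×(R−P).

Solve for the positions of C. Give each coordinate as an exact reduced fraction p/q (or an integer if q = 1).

C = (5/2, 3)

1. C_x = 5/2  [2·signedArea(CBA) = 103/2 ∩ CD · AB = 8]
2. C_y = 3  [2·signedArea(CBA) = 103/2 ∩ CD · AB = 8]
   → C = (5/2, 3)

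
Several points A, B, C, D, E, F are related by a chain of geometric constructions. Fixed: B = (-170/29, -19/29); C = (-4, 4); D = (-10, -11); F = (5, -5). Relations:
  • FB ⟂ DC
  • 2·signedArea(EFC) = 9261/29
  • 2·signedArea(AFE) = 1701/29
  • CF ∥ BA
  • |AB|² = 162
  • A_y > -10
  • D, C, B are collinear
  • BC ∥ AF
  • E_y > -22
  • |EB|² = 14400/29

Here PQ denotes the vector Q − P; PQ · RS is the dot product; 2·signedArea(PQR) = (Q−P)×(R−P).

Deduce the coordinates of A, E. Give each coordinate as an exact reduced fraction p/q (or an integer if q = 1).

1. A_x = 91/29  [BC ∥ AF ∩ CF ∥ BA]
2. A_y = -280/29  [BC ∥ AF ∩ CF ∥ BA]
   → A = (91/29, -280/29)
3. E_x = -410/29  [2·signedArea(EFC) = 9261/29 ∩ 2·signedArea(AFE) = 1701/29]
4. E_y = -619/29  [2·signedArea(EFC) = 9261/29 ∩ 2·signedArea(AFE) = 1701/29]
   → E = (-410/29, -619/29)

A = (91/29, -280/29)
E = (-410/29, -619/29)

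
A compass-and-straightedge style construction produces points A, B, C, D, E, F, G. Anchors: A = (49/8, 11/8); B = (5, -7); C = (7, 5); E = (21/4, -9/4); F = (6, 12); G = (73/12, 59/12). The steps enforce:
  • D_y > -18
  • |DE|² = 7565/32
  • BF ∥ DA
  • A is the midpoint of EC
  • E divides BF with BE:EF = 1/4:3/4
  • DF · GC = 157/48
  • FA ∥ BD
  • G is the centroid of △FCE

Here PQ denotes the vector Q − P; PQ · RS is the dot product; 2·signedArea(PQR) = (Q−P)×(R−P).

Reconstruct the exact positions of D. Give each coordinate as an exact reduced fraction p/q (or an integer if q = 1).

1. D_x = 41/8  [BF ∥ DA ∩ FA ∥ BD]
2. D_y = -141/8  [BF ∥ DA ∩ FA ∥ BD]
   → D = (41/8, -141/8)

D = (41/8, -141/8)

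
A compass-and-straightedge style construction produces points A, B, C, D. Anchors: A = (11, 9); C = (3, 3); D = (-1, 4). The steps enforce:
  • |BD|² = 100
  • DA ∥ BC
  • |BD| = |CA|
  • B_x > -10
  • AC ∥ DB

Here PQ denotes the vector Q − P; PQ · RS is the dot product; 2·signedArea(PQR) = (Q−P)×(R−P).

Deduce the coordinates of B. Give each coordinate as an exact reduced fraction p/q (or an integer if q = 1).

1. B_x = -9  [DA ∥ BC ∩ AC ∥ DB]
2. B_y = -2  [DA ∥ BC ∩ AC ∥ DB]
   → B = (-9, -2)

B = (-9, -2)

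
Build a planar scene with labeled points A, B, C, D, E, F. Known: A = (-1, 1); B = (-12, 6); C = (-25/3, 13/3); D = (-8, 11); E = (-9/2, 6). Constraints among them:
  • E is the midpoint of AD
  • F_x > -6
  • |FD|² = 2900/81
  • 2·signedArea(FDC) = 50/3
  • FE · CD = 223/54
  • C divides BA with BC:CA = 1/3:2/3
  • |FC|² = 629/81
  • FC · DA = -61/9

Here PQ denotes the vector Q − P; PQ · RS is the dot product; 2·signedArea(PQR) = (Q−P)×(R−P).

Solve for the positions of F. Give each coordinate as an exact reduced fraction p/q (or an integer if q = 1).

F = (-52/9, 49/9)

1. F_x = -52/9  [FE · CD = 223/54 ∩ 2·signedArea(FDC) = 50/3]
2. F_y = 49/9  [FE · CD = 223/54 ∩ 2·signedArea(FDC) = 50/3]
   → F = (-52/9, 49/9)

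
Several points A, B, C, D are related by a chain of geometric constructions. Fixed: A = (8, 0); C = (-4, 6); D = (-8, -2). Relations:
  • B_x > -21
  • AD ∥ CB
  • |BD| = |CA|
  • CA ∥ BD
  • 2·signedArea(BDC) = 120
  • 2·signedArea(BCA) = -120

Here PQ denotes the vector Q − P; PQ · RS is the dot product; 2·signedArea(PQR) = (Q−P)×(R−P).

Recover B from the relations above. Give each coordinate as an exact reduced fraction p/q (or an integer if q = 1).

1. B_x = -20  [CA ∥ BD ∩ AD ∥ CB]
2. B_y = 4  [CA ∥ BD ∩ AD ∥ CB]
   → B = (-20, 4)

B = (-20, 4)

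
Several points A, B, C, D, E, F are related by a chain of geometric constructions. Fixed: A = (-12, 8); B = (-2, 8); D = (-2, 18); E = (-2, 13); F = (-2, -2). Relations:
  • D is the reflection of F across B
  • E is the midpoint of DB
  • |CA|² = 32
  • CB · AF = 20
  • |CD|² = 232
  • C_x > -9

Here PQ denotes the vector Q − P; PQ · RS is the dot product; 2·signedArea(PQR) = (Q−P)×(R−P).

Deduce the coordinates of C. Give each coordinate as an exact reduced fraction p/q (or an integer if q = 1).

1. C_x = -8  [line -10·x + 10·y + -120 = 0 ∩ |CA|² = 32]
2. C_y = 4  [line -10·x + 10·y + -120 = 0 ∩ |CA|² = 32]
   → C = (-8, 4)

C = (-8, 4)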